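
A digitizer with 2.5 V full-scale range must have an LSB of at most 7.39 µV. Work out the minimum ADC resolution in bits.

19 bits

Number of steps required ≥ 2.5 V / 7.39 µV = 338294.99.
Need 2^N ≥ 338294.99; 2^18 = 262144, 2^19 = 524288.
Minimum N = 19.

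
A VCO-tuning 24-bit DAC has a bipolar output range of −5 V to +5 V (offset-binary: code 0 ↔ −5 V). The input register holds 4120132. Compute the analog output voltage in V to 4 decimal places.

-2.5442 V

LSB = 10 V / 2^24 = 0.60 µV.
V_out = (−5) + 4120132 × 5.96046e-07 V = -2.54421 V.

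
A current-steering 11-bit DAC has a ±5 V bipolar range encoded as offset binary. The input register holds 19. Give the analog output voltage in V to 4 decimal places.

LSB = 10 V / 2^11 = 4.883 mV.
V_out = (−5) + 19 × 0.00488281 V = -4.90723 V.

-4.9072 V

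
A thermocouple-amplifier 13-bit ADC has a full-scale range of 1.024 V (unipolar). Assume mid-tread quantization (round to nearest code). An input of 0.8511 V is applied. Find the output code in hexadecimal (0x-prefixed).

code 0x1A99 (decimal 6809)

LSB = 1.024 V / 8192 = 125.00 µV.
(0.8511 − 0) / 0.000125 = 6808.800 LSBs.
round(6808.800) = 6809.
In hexadecimal (0x-prefixed): 0x1A99.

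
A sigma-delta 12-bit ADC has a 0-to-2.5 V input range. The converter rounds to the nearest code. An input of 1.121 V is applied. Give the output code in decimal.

code 1837

With 4096 levels over 2.5 V, one step is 0.610 mV.
Input sits at 1836.646 steps above V_low.
round(1836.646) = 1837.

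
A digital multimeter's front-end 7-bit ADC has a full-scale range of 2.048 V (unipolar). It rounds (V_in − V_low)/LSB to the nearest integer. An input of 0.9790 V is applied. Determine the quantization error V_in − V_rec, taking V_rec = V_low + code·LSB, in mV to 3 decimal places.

3.000 mV

LSB = 2.048/2^7 = 16.000 mV.
Scaled input = 61.1875 LSBs, so code = 61.
V_rec = 0 + 61·0.016 = 0.976 V.
V_in − V_rec = 0.003 V = 3.000 mV.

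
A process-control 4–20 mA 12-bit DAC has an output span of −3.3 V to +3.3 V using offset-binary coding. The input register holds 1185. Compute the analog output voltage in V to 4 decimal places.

-1.3906 V

LSB = 6.6 V / 2^12 = 1.611 mV.
V_out = (−3.3) + 1185 × 0.00161133 V = -1.39058 V.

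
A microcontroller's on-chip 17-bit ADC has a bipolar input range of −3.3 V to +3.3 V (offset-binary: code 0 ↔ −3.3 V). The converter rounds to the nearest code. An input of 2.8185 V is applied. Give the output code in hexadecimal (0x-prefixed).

LSB = 6.6 V / 131072 = 50.35 µV.
Input sits at 121509.702 steps above V_low.
Round → code 121510.
In hexadecimal (0x-prefixed): 0x1DAA6.

code 0x1DAA6 (decimal 121510)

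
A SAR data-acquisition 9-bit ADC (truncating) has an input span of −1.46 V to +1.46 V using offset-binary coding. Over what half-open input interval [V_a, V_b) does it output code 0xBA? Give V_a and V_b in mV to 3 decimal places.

[-399.219 mV, -393.516 mV)

LSB = 2.92/2^9 = 5.703 mV.
Code 0xBA = 186 decimal.
V_a = V_low + 186·LSB = -0.399219 V; V_b = V_low + 187·LSB = -0.393516 V.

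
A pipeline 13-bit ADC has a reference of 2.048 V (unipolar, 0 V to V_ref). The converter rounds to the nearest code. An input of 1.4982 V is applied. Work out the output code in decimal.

With 8192 levels over 2.048 V, one step is 250.00 µV.
Input sits at 5992.800 steps above V_low.
round(5992.800) = 5993.

code 5993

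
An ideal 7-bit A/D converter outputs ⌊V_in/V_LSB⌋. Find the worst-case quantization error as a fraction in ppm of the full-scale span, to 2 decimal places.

7812.50 ppm

Truncating → worst-case error = 1 LSB = V_FS/2^7, so 1e+06/128 = 7812.5 ppm of full scale.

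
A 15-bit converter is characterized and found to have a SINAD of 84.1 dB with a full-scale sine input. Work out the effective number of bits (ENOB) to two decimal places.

13.68 bits

ENOB = (SINAD − 1.76) / 6.02 = (84.1 − 1.76)/6.02 = 13.678.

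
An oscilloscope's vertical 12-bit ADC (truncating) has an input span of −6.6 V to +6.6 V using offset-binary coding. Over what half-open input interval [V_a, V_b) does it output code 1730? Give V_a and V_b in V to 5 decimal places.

LSB = 13.2/2^12 = 3.223 mV.
V_a = V_low + 1730·LSB = -1.0248 V; V_b = V_low + 1731·LSB = -1.02158 V.

[-1.02480 V, -1.02158 V)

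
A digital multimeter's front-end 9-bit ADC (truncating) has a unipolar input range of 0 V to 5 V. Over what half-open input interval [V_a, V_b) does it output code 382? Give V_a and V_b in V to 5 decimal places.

[3.73047 V, 3.74023 V)

LSB = 5/2^9 = 9.766 mV.
V_a = V_low + 382·LSB = 3.73047 V; V_b = V_low + 383·LSB = 3.74023 V.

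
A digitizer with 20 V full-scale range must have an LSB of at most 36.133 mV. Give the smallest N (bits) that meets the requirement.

Number of steps required ≥ 20 V / 36.133 mV = 553.51.
Need 2^N ≥ 553.51; 2^9 = 512, 2^10 = 1024.
Minimum N = 10.

10 bits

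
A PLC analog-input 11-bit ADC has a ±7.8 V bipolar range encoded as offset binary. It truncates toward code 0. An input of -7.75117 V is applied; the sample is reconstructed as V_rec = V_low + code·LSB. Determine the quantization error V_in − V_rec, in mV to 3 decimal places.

One LSB is 15.6 V / 2048 = 7.617 mV.
(V_in − V_low)/LSB = (-7.75117 − (−7.8))/0.00761719 = 6.4105 → code 6 (floor).
Code 6 maps back to (−7.8) + 6×0.00761719 V = -7.7542969 V.
Error = -7.75117 − (−7.7542969) = 0.00312687 V = 3.127 mV.

3.127 mV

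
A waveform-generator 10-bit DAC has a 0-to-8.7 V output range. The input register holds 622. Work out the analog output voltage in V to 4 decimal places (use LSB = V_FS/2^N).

LSB = 8.7 V / 2^10 = 8.496 mV.
V_out = 0 + 622 × 0.00849609 V = 5.28457 V.

5.2846 V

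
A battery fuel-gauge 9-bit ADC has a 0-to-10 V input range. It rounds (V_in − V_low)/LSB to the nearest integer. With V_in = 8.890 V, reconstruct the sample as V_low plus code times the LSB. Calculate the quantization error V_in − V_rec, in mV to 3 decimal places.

One LSB is 10 V / 512 = 19.531 mV.
(V_in − V_low)/LSB = (8.890 − 0)/0.0195312 = 455.1680 → code 455 (round).
Code 455 maps back to 0 + 455×0.0195312 V = 8.8867188 V.
V_in − V_rec = 0.00328125 V = 3.281 mV.

3.281 mV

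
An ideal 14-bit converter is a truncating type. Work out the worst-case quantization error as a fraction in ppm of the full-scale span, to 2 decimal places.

Truncating → worst-case error = 1 LSB = V_FS/2^14, so 1e+06/16384 = 61.0352 ppm of full scale.

61.04 ppm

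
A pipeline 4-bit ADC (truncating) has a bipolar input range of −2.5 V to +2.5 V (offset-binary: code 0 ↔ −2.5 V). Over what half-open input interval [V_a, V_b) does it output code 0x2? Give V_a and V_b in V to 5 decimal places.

LSB = 5/2^4 = 312.500 mV.
Code 0x2 = 2 decimal.
V_a = V_low + 2·LSB = -1.875 V; V_b = V_low + 3·LSB = -1.5625 V.

[-1.87500 V, -1.56250 V)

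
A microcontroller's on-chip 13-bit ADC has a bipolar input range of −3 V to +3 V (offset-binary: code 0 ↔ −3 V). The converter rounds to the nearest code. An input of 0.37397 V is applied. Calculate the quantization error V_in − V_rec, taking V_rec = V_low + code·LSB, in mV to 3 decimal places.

-0.298 mV

One LSB is 6 V / 8192 = 0.732 mV.
Scaled input = 4606.5937 LSBs, so code = 4607.
V_rec = (−3) + 4607·0.000732422 = 0.37426758 V.
Error = 0.37397 − 0.37426758 = -0.000297578 V = -0.298 mV.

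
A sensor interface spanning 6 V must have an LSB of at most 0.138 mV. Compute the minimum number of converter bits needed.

Number of steps required ≥ 6 V / 0.138 mV = 43478.26.
Need 2^N ≥ 43478.26; 2^15 = 32768, 2^16 = 65536.
Minimum N = 16.

16 bits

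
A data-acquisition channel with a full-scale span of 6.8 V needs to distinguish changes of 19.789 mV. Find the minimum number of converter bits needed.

Number of steps required ≥ 6.8 V / 19.789 mV = 343.63.
Need 2^N ≥ 343.63; 2^8 = 256, 2^9 = 512.
Minimum N = 9.

9 bits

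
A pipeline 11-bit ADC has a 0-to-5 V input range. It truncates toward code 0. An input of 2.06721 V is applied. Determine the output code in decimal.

With 2048 levels over 5 V, one step is 2.441 mV.
Input sits at 846.729 steps above V_low.
So the output code is 846.

code 846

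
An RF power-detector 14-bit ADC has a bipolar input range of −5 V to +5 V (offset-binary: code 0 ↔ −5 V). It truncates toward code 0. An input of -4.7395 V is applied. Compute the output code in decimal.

Full-scale span = 10 V; LSB = 10/2^14 = 0.610 mV.
Input sits at 426.803 steps above V_low.
Floor → code 426.

code 426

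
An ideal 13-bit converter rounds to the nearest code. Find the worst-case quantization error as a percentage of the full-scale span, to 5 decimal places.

Rounding → worst-case error = ½ LSB = V_FS/2^14, so 100/16384 = 0.00610352 % of full scale.

0.00610 %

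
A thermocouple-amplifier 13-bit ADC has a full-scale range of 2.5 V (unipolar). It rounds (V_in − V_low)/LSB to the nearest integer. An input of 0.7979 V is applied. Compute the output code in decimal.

code 2615

LSB = 2.5 V / 8192 = 305.18 µV.
Input sits at 2614.559 steps above V_low.
Round → code 2615.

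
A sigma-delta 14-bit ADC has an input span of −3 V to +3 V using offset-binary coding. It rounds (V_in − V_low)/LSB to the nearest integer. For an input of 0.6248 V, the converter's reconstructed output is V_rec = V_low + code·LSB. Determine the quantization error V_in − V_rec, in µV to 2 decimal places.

44.14 µV

One LSB is 6 V / 16384 = 366.21 µV.
(0.6248 − (−3))/0.000366211 = 9898.1205; round gives code 9898.
Reconstructed: 0.62475586 V.
Difference: 4.41406e-05 V → 44.14 µV.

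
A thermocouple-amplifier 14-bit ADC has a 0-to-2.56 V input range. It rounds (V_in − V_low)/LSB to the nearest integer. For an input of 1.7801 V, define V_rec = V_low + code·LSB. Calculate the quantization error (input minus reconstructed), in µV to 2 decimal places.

LSB = 2.56/2^14 = 156.25 µV.
(V_in − V_low)/LSB = (1.7801 − 0)/0.00015625 = 11392.6400 → code 11393 (round).
Reconstructed: 1.7801563 V.
V_in − V_rec = -5.625e-05 V = -56.25 µV.

-56.25 µV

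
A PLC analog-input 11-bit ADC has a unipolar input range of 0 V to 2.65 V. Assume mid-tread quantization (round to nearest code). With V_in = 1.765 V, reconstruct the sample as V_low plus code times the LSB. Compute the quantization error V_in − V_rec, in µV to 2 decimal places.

One LSB is 2.65 V / 2048 = 1.294 mV.
(1.765 − 0)/0.00129395 = 1364.0453; round gives code 1364.
V_rec = 0 + 1364·0.00129395 = 1.7649414 V.
Difference: 5.85937e-05 V → 58.59 µV.

58.59 µV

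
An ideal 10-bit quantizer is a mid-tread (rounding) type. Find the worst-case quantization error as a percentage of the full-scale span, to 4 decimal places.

Rounding → worst-case error = ½ LSB = V_FS/2^11, so 100/2048 = 0.0488281 % of full scale.

0.0488 %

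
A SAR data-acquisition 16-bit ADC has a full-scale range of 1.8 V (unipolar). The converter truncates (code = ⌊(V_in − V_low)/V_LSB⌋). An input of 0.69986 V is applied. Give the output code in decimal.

Full-scale span = 1.8 V; LSB = 1.8/2^16 = 27.47 µV.
(0.69986 − 0) / 2.74658e-05 = 25481.125 LSBs.
Floor → code 25481.

code 25481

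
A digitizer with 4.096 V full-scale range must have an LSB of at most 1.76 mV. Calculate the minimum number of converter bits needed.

Number of steps required ≥ 4.096 V / 1.76 mV = 2327.27.
Need 2^N ≥ 2327.27; 2^11 = 2048, 2^12 = 4096.
Minimum N = 12.

12 bits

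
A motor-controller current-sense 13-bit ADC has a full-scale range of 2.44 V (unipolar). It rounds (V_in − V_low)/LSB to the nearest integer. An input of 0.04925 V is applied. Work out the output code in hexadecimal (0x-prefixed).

code 0xA5 (decimal 165)

LSB = 2.44 V / 8192 = 297.85 µV.
(V_in − V_low)/LSB = (0.04925 − 0) / 0.000297852 = 165.351.
round(165.351) = 165.
In hexadecimal (0x-prefixed): 0xA5.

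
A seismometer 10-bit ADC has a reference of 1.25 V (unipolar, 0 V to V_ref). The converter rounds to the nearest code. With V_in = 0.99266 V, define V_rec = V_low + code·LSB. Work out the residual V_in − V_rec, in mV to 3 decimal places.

LSB = 1.25/2^10 = 1.221 mV.
(V_in − V_low)/LSB = (0.99266 − 0)/0.0012207 = 813.1871 → code 813 (round).
V_rec = 0 + 813·0.0012207 = 0.99243164 V.
Difference: 0.000228359 V → 0.228 mV.

0.228 mV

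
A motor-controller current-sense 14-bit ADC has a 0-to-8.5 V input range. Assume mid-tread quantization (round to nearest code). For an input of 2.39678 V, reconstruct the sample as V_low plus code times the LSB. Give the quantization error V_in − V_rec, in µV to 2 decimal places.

-70.59 µV

One LSB is 8.5 V / 16384 = 0.519 mV.
(V_in − V_low)/LSB = (2.39678 − 0)/0.000518799 = 4619.8639 → code 4620 (round).
V_rec = 0 + 4620·0.000518799 = 2.3968506 V.
Error = 2.39678 − 2.3968506 = -7.05859e-05 V = -70.59 µV.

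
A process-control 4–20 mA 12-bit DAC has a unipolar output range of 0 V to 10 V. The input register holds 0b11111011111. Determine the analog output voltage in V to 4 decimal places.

LSB = 10 V / 2^12 = 2.441 mV.
Code 0b11111011111 = 2015 decimal.
V_out = 0 + 2015 × 0.00244141 V = 4.91943 V.

4.9194 V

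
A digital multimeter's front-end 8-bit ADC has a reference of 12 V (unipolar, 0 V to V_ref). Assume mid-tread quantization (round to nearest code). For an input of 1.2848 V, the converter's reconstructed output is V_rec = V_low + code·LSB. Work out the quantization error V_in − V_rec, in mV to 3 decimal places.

Step size: 12 V ÷ 2^8 = 46.875 mV.
Scaled input = 27.4091 LSBs, so code = 27.
V_rec = 0 + 27·0.046875 = 1.265625 V.
Difference: 0.019175 V → 19.175 mV.

19.175 mV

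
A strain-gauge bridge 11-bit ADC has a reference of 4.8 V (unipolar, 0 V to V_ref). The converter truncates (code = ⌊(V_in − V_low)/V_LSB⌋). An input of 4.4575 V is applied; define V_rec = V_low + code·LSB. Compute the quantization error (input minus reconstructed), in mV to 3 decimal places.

LSB = 4.8/2^11 = 2.344 mV.
(4.4575 − 0)/0.00234375 = 1901.8667; ⌊·⌋ gives code 1901.
Reconstructed: 4.4554687 V.
V_in − V_rec = 0.00203125 V = 2.031 mV.

2.031 mV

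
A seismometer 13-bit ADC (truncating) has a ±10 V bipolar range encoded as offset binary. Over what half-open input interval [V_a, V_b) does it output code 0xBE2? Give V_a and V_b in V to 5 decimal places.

LSB = 20/2^13 = 2.441 mV.
Code 0xBE2 = 3042 decimal.
V_a = V_low + 3042·LSB = -2.57324 V; V_b = V_low + 3043·LSB = -2.5708 V.

[-2.57324 V, -2.57080 V)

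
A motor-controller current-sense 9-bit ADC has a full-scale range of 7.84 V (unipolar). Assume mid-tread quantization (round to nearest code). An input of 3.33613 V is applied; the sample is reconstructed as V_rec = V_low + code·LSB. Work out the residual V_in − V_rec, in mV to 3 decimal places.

-1.995 mV

One LSB is 7.84 V / 512 = 15.312 mV.
Scaled input = 217.8697 LSBs, so code = 218.
V_rec = 0 + 218·0.0153125 = 3.338125 V.
Difference: -0.001995 V → -1.995 mV.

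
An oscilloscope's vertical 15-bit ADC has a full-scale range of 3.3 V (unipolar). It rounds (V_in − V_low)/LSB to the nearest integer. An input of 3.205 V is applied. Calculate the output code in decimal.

code 31825

LSB = 3.3 V / 32768 = 100.71 µV.
(3.205 − 0) / 0.000100708 = 31824.679 LSBs.
round(31824.679) = 31825.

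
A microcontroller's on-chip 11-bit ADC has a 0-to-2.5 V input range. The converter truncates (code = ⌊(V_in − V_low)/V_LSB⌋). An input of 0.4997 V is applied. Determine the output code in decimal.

code 409

With 2048 levels over 2.5 V, one step is 1.221 mV.
(V_in − V_low)/LSB = (0.4997 − 0) / 0.0012207 = 409.354.
So the output code is 409.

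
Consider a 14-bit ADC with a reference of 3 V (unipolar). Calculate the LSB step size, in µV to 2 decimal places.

183.11 µV

Full-scale span = 3 V.
LSB = 3 / 2^14 = 3 / 16384 = 0.000183105 V = 183.11 µV.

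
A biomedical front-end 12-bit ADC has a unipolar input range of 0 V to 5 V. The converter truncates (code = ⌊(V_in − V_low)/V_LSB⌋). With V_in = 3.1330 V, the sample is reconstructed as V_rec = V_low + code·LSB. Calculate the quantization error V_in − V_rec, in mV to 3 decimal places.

One LSB is 5 V / 4096 = 1.221 mV.
(V_in − V_low)/LSB = (3.1330 − 0)/0.0012207 = 2566.5536 → code 2566 (floor).
Reconstructed: 3.1323242 V.
Difference: 0.000675781 V → 0.676 mV.

0.676 mV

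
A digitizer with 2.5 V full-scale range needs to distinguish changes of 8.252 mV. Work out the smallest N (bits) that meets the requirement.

Number of steps required ≥ 2.5 V / 8.252 mV = 302.96.
Need 2^N ≥ 302.96; 2^8 = 256, 2^9 = 512.
Minimum N = 9.

9 bits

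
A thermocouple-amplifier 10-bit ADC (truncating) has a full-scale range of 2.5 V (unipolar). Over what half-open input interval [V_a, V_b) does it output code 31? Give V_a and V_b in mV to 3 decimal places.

[75.684 mV, 78.125 mV)

LSB = 2.5/2^10 = 2.441 mV.
V_a = V_low + 31·LSB = 0.0756836 V; V_b = V_low + 32·LSB = 0.078125 V.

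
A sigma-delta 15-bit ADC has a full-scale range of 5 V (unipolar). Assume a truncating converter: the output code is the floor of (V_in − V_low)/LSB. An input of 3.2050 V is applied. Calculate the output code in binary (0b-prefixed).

With 32768 levels over 5 V, one step is 152.59 µV.
Input sits at 21004.288 steps above V_low.
⌊·⌋(21004.288) = 21004.
In binary (0b-prefixed): 0b101001000001100.

code 0b101001000001100 (decimal 21004)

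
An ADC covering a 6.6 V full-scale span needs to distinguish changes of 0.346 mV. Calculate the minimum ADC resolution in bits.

15 bits

Number of steps required ≥ 6.6 V / 0.346 mV = 19075.14.
Need 2^N ≥ 19075.14; 2^14 = 16384, 2^15 = 32768.
Minimum N = 15.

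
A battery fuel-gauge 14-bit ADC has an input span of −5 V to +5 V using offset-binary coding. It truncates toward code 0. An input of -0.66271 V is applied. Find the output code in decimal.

Full-scale span = 10 V; LSB = 10/2^14 = 0.610 mV.
Input sits at 7106.216 steps above V_low.
Floor → code 7106.

code 7106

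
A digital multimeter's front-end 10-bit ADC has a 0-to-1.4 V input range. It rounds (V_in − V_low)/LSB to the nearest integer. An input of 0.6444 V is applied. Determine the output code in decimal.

Full-scale span = 1.4 V; LSB = 1.4/2^10 = 1.367 mV.
(0.6444 − 0) / 0.00136719 = 471.333 LSBs.
So the output code is 471.

code 471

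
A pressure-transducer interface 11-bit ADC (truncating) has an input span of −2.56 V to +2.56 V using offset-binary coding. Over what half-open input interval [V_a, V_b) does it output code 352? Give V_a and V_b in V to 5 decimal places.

LSB = 5.12/2^11 = 2.500 mV.
V_a = V_low + 352·LSB = -1.68 V; V_b = V_low + 353·LSB = -1.6775 V.

[-1.68000 V, -1.67750 V)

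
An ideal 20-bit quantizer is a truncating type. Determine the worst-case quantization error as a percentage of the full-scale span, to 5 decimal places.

0.00010 %

Truncating → worst-case error = 1 LSB = V_FS/2^20, so 100/1048576 = 9.53674e-05 % of full scale.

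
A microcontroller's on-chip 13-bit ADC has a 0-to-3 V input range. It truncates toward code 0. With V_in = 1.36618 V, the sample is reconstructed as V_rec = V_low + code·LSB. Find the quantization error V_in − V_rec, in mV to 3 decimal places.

0.213 mV

One LSB is 3 V / 8192 = 366.21 µV.
(1.36618 − 0)/0.000366211 = 3730.5822; ⌊·⌋ gives code 3730.
V_rec = 0 + 3730·0.000366211 = 1.3659668 V.
Difference: 0.000213203 V → 0.213 mV.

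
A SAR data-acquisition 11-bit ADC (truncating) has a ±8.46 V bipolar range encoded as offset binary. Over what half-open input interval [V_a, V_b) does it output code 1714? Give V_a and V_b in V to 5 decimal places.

[5.70059 V, 5.70885 V)

LSB = 16.92/2^11 = 8.262 mV.
V_a = V_low + 1714·LSB = 5.70059 V; V_b = V_low + 1715·LSB = 5.70885 V.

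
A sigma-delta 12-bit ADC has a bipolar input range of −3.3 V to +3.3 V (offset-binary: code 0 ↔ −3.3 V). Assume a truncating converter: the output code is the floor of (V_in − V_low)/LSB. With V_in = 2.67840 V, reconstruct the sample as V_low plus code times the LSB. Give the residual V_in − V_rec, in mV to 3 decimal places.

0.373 mV

One LSB is 6.6 V / 4096 = 1.611 mV.
(V_in − V_low)/LSB = (2.67840 − (−3.3))/0.00161133 = 3710.2313 → code 3710 (floor).
V_rec = (−3.3) + 3710·0.00161133 = 2.6780273 V.
Difference: 0.000372656 V → 0.373 mV.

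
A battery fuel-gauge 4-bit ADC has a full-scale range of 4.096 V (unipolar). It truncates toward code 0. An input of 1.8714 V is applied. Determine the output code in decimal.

code 7

LSB = 4.096 V / 16 = 256.000 mV.
Input sits at 7.310 steps above V_low.
⌊·⌋(7.310) = 7.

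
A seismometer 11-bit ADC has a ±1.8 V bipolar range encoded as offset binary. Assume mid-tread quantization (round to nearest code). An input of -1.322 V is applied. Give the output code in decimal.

code 272

LSB = 3.6 V / 2048 = 1.758 mV.
Input sits at 271.929 steps above V_low.
So the output code is 272.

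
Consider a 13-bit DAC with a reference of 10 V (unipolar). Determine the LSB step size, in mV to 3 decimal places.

Full-scale span = 10 V.
LSB = 10 / 2^13 = 10 / 8192 = 0.0012207 V = 1.221 mV.

1.221 mV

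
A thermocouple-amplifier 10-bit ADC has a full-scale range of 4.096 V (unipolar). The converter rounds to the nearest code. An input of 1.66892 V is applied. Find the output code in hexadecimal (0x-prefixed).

Full-scale span = 4.096 V; LSB = 4.096/2^10 = 4.000 mV.
(V_in − V_low)/LSB = (1.66892 − 0) / 0.004 = 417.230.
So the output code is 417.
In hexadecimal (0x-prefixed): 0x1A1.

code 0x1A1 (decimal 417)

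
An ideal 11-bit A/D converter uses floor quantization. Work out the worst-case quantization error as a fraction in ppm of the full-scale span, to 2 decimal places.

Truncating → worst-case error = 1 LSB = V_FS/2^11, so 1e+06/2048 = 488.281 ppm of full scale.

488.28 ppm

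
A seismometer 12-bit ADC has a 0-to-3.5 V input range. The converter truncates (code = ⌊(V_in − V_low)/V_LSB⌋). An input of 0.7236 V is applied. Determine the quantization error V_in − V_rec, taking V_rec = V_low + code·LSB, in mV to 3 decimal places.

0.700 mV

One LSB is 3.5 V / 4096 = 0.854 mV.
Scaled input = 846.8187 LSBs, so code = 846.
Reconstructed: 0.72290039 V.
Error = 0.7236 − 0.72290039 = 0.000699609 V = 0.700 mV.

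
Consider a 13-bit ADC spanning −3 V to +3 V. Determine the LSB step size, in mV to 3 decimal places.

0.732 mV

Full-scale span = 6 V.
LSB = 6 / 2^13 = 6 / 8192 = 0.000732422 V = 0.732 mV.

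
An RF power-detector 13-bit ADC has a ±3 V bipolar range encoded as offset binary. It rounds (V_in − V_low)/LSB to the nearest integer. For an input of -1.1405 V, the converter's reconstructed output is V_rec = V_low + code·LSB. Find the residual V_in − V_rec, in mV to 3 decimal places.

-0.119 mV

LSB = 6/2^13 = 0.732 mV.
(-1.1405 − (−3))/0.000732422 = 2538.8373; round gives code 2539.
Code 2539 maps back to (−3) + 2539×0.000732422 V = -1.1403809 V.
Difference: -0.000119141 V → -0.119 mV.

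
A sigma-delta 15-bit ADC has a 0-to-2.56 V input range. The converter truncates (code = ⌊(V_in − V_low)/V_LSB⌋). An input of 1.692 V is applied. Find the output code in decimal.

code 21657

With 32768 levels over 2.56 V, one step is 78.12 µV.
Input sits at 21657.600 steps above V_low.
Floor → code 21657.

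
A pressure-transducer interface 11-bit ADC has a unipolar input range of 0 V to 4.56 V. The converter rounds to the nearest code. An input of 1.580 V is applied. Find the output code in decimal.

code 710

Full-scale span = 4.56 V; LSB = 4.56/2^11 = 2.227 mV.
(V_in − V_low)/LSB = (1.580 − 0) / 0.00222656 = 709.614.
Round → code 710.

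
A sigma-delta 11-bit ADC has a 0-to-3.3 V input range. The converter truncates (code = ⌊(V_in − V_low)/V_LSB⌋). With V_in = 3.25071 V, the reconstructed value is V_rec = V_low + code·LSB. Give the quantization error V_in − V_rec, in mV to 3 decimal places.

0.661 mV

One LSB is 3.3 V / 2048 = 1.611 mV.
(3.25071 − 0)/0.00161133 = 2017.4103; ⌊·⌋ gives code 2017.
Reconstructed: 3.2500488 V.
Error = 3.25071 − 3.2500488 = 0.000661172 V = 0.661 mV.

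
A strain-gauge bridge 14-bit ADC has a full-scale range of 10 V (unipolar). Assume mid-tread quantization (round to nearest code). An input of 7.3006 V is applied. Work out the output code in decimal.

code 11961

LSB = 10 V / 16384 = 0.610 mV.
(7.3006 − 0) / 0.000610352 = 11961.303 LSBs.
round(11961.303) = 11961.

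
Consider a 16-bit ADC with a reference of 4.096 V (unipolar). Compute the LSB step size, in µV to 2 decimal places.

62.50 µV

Full-scale span = 4.096 V.
LSB = 4.096 / 2^16 = 4.096 / 65536 = 6.25e-05 V = 62.50 µV.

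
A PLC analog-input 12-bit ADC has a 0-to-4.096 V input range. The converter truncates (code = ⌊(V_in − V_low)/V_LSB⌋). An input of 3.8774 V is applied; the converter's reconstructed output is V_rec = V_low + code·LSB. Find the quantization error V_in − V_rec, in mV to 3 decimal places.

Step size: 4.096 V ÷ 2^12 = 1.000 mV.
(V_in − V_low)/LSB = (3.8774 − 0)/0.001 = 3877.4000 → code 3877 (floor).
Reconstructed: 3.877 V.
Difference: 0.0004 V → 0.400 mV.

0.400 mV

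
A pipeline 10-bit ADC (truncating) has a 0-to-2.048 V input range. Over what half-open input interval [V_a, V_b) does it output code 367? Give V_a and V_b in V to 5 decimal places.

LSB = 2.048/2^10 = 2.000 mV.
V_a = V_low + 367·LSB = 0.734 V; V_b = V_low + 368·LSB = 0.736 V.

[0.73400 V, 0.73600 V)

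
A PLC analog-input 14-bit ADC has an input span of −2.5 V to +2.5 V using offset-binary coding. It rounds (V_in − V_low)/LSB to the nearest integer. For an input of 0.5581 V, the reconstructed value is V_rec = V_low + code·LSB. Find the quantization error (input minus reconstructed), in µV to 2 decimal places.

-66.50 µV

One LSB is 5 V / 16384 = 305.18 µV.
(0.5581 − (−2.5))/0.000305176 = 10020.7821; round gives code 10021.
Code 10021 maps back to (−2.5) + 10021×0.000305176 V = 0.5581665 V.
Error = 0.5581 − 0.5581665 = -6.65039e-05 V = -66.50 µV.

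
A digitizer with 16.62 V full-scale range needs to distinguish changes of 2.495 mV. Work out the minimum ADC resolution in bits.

13 bits

Number of steps required ≥ 16.62 V / 2.495 mV = 6661.32.
Need 2^N ≥ 6661.32; 2^12 = 4096, 2^13 = 8192.
Minimum N = 13.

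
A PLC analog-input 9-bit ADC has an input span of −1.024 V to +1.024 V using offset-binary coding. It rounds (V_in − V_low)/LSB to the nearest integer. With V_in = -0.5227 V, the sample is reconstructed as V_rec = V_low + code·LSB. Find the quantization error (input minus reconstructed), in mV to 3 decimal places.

1.300 mV

Step size: 2.048 V ÷ 2^9 = 4.000 mV.
(V_in − V_low)/LSB = (-0.5227 − (−1.024))/0.004 = 125.3250 → code 125 (round).
V_rec = (−1.024) + 125·0.004 = -0.524 V.
Difference: 0.0013 V → 1.300 mV.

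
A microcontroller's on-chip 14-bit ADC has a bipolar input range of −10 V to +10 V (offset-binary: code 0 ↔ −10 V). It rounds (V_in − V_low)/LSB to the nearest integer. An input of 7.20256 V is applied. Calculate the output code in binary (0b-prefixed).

code 0b11011100001100 (decimal 14092)

Full-scale span = 20 V; LSB = 20/2^14 = 1.221 mV.
(V_in − V_low)/LSB = (7.20256 − (−10)) / 0.0012207 = 14092.337.
Round → code 14092.
In binary (0b-prefixed): 0b11011100001100.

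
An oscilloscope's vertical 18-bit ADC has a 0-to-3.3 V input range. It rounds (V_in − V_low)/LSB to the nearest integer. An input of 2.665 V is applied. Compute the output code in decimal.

code 211701

Full-scale span = 3.3 V; LSB = 3.3/2^18 = 12.59 µV.
(2.665 − 0) / 1.25885e-05 = 211701.139 LSBs.
Round → code 211701.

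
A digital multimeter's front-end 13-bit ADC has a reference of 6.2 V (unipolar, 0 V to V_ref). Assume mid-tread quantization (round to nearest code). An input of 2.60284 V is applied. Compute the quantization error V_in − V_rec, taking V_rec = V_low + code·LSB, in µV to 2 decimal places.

LSB = 6.2/2^13 = 0.757 mV.
Scaled input = 3439.1073 LSBs, so code = 3439.
Reconstructed: 2.6027588 V.
Difference: 8.12109e-05 V → 81.21 µV.

81.21 µV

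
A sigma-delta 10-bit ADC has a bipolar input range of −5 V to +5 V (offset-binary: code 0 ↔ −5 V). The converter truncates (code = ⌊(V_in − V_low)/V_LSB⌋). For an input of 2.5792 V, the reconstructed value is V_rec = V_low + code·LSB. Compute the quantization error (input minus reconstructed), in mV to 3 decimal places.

LSB = 10/2^10 = 9.766 mV.
(2.5792 − (−5))/0.00976562 = 776.1101; ⌊·⌋ gives code 776.
Reconstructed: 2.578125 V.
Error = 2.5792 − 2.578125 = 0.001075 V = 1.075 mV.

1.075 mV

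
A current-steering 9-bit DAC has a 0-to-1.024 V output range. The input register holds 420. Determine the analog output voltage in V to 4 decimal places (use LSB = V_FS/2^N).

LSB = 1.024 V / 2^9 = 2.000 mV.
V_out = 0 + 420 × 0.002 V = 0.84 V.

0.8400 V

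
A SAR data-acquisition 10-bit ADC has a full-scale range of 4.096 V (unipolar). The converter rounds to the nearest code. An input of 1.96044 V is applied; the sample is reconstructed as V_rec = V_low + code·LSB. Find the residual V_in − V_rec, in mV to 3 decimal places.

Step size: 4.096 V ÷ 2^10 = 4.000 mV.
Scaled input = 490.1100 LSBs, so code = 490.
Reconstructed: 1.96 V.
V_in − V_rec = 0.00044 V = 0.440 mV.

0.440 mV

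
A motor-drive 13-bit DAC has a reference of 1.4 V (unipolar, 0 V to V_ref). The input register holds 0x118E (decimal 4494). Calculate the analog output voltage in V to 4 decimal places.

0.7680 V

LSB = 1.4 V / 2^13 = 170.90 µV.
Code 0x118E = 4494 decimal.
V_out = 0 + 4494 × 0.000170898 V = 0.768018 V.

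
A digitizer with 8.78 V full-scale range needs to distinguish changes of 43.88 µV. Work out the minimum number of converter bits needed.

Number of steps required ≥ 8.78 V / 43.88 µV = 200091.16.
Need 2^N ≥ 200091.16; 2^17 = 131072, 2^18 = 262144.
Minimum N = 18.

18 bits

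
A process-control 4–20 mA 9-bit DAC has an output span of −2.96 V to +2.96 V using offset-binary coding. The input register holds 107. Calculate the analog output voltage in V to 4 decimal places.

-1.7228 V

LSB = 5.92 V / 2^9 = 11.562 mV.
V_out = (−2.96) + 107 × 0.0115625 V = -1.72281 V.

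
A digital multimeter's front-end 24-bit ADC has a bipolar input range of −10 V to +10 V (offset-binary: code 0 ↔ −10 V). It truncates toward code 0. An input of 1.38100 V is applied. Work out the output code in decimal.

code 9547074

With 16777216 levels over 20 V, one step is 1.19 µV.
(V_in − V_low)/LSB = (1.38100 − (−10)) / 1.19209e-06 = 9547074.765.
Floor → code 9547074.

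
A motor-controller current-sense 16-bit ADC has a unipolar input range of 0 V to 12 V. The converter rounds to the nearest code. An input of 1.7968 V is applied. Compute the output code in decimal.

Full-scale span = 12 V; LSB = 12/2^16 = 183.11 µV.
Input sits at 9812.924 steps above V_low.
round(9812.924) = 9813.

code 9813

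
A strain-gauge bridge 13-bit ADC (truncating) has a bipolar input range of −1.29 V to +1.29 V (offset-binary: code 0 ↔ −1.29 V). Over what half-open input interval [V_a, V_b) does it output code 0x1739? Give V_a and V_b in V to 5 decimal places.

[0.58233 V, 0.58264 V)

LSB = 2.58/2^13 = 314.94 µV.
Code 0x1739 = 5945 decimal.
V_a = V_low + 5945·LSB = 0.582327 V; V_b = V_low + 5946·LSB = 0.582642 V.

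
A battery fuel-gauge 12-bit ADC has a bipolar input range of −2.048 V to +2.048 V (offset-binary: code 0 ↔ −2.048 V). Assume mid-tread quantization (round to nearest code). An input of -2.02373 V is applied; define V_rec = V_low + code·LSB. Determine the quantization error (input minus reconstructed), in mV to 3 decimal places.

One LSB is 4.096 V / 4096 = 1.000 mV.
Scaled input = 24.2700 LSBs, so code = 24.
Reconstructed: -2.024 V.
Error = -2.02373 − (−2.024) = 0.00027 V = 0.270 mV.

0.270 mV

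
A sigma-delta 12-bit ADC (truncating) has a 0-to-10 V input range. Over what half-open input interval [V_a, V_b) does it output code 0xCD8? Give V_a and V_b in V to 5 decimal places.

[8.02734 V, 8.02979 V)

LSB = 10/2^12 = 2.441 mV.
Code 0xCD8 = 3288 decimal.
V_a = V_low + 3288·LSB = 8.02734 V; V_b = V_low + 3289·LSB = 8.02979 V.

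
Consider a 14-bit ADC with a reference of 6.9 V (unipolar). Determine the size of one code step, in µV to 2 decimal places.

421.14 µV

Full-scale span = 6.9 V.
LSB = 6.9 / 2^14 = 6.9 / 16384 = 0.000421143 V = 421.14 µV.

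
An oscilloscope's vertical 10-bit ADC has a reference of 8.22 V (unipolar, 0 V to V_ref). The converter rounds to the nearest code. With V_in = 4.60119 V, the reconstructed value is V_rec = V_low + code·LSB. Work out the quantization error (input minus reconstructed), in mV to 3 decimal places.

1.522 mV

Step size: 8.22 V ÷ 2^10 = 8.027 mV.
(V_in − V_low)/LSB = (4.60119 − 0)/0.00802734 = 573.1896 → code 573 (round).
Reconstructed: 4.599668 V.
V_in − V_rec = 0.00152203 V = 1.522 mV.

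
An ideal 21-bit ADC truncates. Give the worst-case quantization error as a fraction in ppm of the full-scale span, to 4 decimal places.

Truncating → worst-case error = 1 LSB = V_FS/2^21, so 1e+06/2097152 = 0.476837 ppm of full scale.

0.4768 ppm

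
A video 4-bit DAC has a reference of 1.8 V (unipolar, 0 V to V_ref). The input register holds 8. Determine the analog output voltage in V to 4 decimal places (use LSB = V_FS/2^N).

0.9000 V

LSB = 1.8 V / 2^4 = 112.500 mV.
V_out = 0 + 8 × 0.1125 V = 0.9 V.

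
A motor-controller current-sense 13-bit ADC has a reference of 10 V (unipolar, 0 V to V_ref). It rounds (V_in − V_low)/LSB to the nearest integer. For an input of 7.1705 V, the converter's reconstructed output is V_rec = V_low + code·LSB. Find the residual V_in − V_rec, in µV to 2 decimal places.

89.84 µV

Step size: 10 V ÷ 2^13 = 1.221 mV.
(7.1705 − 0)/0.0012207 = 5874.0736; round gives code 5874.
Reconstructed: 7.1704102 V.
Error = 7.1705 − 7.1704102 = 8.98437e-05 V = 89.84 µV.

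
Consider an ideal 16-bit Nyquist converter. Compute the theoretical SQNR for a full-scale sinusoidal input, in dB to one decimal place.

98.1 dB

SNR ≈ 6.02·N + 1.76 dB = 6.02·16 + 1.76 = 98.08 dB.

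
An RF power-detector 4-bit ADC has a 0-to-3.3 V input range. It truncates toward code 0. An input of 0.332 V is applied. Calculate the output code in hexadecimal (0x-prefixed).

LSB = 3.3 V / 16 = 206.250 mV.
Input sits at 1.610 steps above V_low.
Floor → code 1.
In hexadecimal (0x-prefixed): 0x1.

code 0x1 (decimal 1)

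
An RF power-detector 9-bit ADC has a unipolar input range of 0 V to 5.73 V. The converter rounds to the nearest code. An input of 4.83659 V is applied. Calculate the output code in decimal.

LSB = 5.73 V / 512 = 11.191 mV.
(4.83659 − 0) / 0.0111914 = 432.170 LSBs.
So the output code is 432.

code 432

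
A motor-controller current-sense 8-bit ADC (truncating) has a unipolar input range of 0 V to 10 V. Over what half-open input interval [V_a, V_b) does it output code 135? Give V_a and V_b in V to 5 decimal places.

LSB = 10/2^8 = 39.062 mV.
V_a = V_low + 135·LSB = 5.27344 V; V_b = V_low + 136·LSB = 5.3125 V.

[5.27344 V, 5.31250 V)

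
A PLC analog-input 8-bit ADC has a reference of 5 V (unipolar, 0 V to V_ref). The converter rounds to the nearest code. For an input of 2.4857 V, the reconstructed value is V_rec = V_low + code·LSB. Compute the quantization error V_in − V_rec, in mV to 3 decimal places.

5.231 mV

LSB = 5/2^8 = 19.531 mV.
Scaled input = 127.2678 LSBs, so code = 127.
Reconstructed: 2.4804688 V.
V_in − V_rec = 0.00523125 V = 5.231 mV.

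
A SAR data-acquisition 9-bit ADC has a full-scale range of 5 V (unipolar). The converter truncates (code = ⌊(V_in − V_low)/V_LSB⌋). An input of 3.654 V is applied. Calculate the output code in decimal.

With 512 levels over 5 V, one step is 9.766 mV.
(V_in − V_low)/LSB = (3.654 − 0) / 0.00976562 = 374.170.
⌊·⌋(374.170) = 374.

code 374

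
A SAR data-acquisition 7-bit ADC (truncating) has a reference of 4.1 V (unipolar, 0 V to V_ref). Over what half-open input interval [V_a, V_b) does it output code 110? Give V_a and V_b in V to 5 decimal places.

LSB = 4.1/2^7 = 32.031 mV.
V_a = V_low + 110·LSB = 3.52344 V; V_b = V_low + 111·LSB = 3.55547 V.

[3.52344 V, 3.55547 V)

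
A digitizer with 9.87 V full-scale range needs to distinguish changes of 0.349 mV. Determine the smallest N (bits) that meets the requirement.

15 bits

Number of steps required ≥ 9.87 V / 0.349 mV = 28280.80.
Need 2^N ≥ 28280.80; 2^14 = 16384, 2^15 = 32768.
Minimum N = 15.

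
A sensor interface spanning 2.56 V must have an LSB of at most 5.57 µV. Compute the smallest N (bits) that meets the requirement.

19 bits

Number of steps required ≥ 2.56 V / 5.57 µV = 459605.03.
Need 2^N ≥ 459605.03; 2^18 = 262144, 2^19 = 524288.
Minimum N = 19.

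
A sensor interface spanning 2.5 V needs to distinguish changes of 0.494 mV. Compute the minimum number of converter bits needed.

Number of steps required ≥ 2.5 V / 0.494 mV = 5060.73.
Need 2^N ≥ 5060.73; 2^12 = 4096, 2^13 = 8192.
Minimum N = 13.

13 bits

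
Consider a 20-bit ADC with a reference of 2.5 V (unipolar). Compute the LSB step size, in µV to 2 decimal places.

2.38 µV

Full-scale span = 2.5 V.
LSB = 2.5 / 2^20 = 2.5 / 1048576 = 2.38419e-06 V = 2.38 µV.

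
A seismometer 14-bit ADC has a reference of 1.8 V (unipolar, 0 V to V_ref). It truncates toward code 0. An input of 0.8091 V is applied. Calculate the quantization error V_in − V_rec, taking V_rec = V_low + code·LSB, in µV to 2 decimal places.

66.80 µV

Step size: 1.8 V ÷ 2^14 = 109.86 µV.
Scaled input = 7364.6080 LSBs, so code = 7364.
Code 7364 maps back to 0 + 7364×0.000109863 V = 0.8090332 V.
Difference: 6.67969e-05 V → 66.80 µV.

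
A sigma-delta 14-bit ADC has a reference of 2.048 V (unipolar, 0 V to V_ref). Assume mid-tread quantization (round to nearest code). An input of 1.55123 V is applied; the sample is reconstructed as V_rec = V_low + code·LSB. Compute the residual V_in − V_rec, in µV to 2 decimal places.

LSB = 2.048/2^14 = 125.00 µV.
(V_in − V_low)/LSB = (1.55123 − 0)/0.000125 = 12409.8400 → code 12410 (round).
Reconstructed: 1.55125 V.
V_in − V_rec = -2e-05 V = -20.00 µV.

-20.00 µV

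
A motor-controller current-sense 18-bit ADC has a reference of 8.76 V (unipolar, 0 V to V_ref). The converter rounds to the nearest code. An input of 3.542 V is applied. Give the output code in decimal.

With 262144 levels over 8.76 V, one step is 33.42 µV.
Input sits at 105994.754 steps above V_low.
Round → code 105995.

code 105995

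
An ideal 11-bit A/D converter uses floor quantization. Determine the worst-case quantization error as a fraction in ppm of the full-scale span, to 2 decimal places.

488.28 ppm

Truncating → worst-case error = 1 LSB = V_FS/2^11, so 1e+06/2048 = 488.281 ppm of full scale.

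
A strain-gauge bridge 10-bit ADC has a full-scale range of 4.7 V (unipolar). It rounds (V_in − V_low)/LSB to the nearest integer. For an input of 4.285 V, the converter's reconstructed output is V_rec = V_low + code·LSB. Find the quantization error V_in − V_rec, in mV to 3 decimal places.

LSB = 4.7/2^10 = 4.590 mV.
Scaled input = 933.5830 LSBs, so code = 934.
Code 934 maps back to 0 + 934×0.00458984 V = 4.2869141 V.
Difference: -0.00191406 V → -1.914 mV.

-1.914 mV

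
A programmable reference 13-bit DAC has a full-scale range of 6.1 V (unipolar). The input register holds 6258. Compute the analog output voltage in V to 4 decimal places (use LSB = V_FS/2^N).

LSB = 6.1 V / 2^13 = 0.745 mV.
V_out = 0 + 6258 × 0.000744629 V = 4.65989 V.

4.6599 V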